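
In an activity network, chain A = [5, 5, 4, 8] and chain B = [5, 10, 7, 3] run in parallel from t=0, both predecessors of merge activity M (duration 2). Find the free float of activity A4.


ES(A4) = sum of predecessors on chain A = 14
EF(A4) = ES + duration = 14 + 8 = 22
Successor of A4 is M. ES(M) = max(sum(A), sum(B)) = max(22, 25) = 25
Free float = ES(successor) - EF(current) = 25 - 22 = 3

3


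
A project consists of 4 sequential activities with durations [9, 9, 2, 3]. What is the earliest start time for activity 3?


Activity 3 starts after activities 1 through 2 complete.
Predecessor durations: [9, 9]
ES = 9 + 9 = 18

18


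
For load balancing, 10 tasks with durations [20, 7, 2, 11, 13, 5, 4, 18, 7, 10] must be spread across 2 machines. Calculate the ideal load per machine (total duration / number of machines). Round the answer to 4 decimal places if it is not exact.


Total processing time = 20 + 7 + 2 + 11 + 13 + 5 + 4 + 18 + 7 + 10 = 97
Number of machines = 2
Ideal balanced load = 97 / 2 = 48.5

48.5


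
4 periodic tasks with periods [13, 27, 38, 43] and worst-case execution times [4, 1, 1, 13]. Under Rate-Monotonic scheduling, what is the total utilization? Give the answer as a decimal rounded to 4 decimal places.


Compute individual utilizations (exact fractions):
  Task 1: C/T = 4/13 (approx. 0.3077)
  Task 2: C/T = 1/27 (approx. 0.037)
  Task 3: C/T = 1/38 (approx. 0.0263)
  Task 4: C/T = 13/43 (approx. 0.3023)
Total utilization U = 4/13 + 1/27 + 1/38 + 13/43 = 386201/573534
Rounded to 4 decimal places: U = 0.6734
RM (Liu & Layland) bound for 4 tasks = 0.756828; compare with U = 386201/573534 (approx. 0.673371)
U <= bound, so schedulable by RM sufficient condition.

0.6734


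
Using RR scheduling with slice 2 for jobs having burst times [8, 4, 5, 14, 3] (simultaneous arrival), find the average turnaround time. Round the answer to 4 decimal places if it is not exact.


Time quantum = 2
Execution trace:
  J1 runs 2 units, time = 2
  J2 runs 2 units, time = 4
  J3 runs 2 units, time = 6
  J4 runs 2 units, time = 8
  J5 runs 2 units, time = 10
  J1 runs 2 units, time = 12
  J2 runs 2 units, time = 14
  J3 runs 2 units, time = 16
  J4 runs 2 units, time = 18
  J5 runs 1 units, time = 19
  J1 runs 2 units, time = 21
  J3 runs 1 units, time = 22
  J4 runs 2 units, time = 24
  J1 runs 2 units, time = 26
  J4 runs 2 units, time = 28
  J4 runs 2 units, time = 30
  J4 runs 2 units, time = 32
  J4 runs 2 units, time = 34
Finish times: [26, 14, 22, 34, 19]
Average turnaround = 115/5 = 23.0

23.0


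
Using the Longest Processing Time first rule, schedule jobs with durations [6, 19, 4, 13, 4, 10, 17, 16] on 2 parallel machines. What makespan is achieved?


Sort jobs in decreasing order (LPT): [19, 17, 16, 13, 10, 6, 4, 4]
Assign each job to the least loaded machine:
  Machine 1: jobs [19, 13, 10, 4], load = 46
  Machine 2: jobs [17, 16, 6, 4], load = 43
Makespan = max load = 46

46


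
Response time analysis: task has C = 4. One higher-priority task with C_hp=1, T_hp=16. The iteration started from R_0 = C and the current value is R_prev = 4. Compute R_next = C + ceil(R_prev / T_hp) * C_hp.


R_next = C + ceil(R_prev / T_hp) * C_hp
ceil(4 / 16) = ceil(0.25) = 1
Interference = 1 * 1 = 1
R_next = 4 + 1 = 5

5


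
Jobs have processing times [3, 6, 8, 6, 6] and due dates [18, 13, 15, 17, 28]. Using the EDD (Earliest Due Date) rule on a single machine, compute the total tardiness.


Sort by due date (EDD order): [(6, 13), (8, 15), (6, 17), (3, 18), (6, 28)]
Compute completion times and tardiness:
  Job 1: p=6, d=13, C=6, tardiness=max(0,6-13)=0
  Job 2: p=8, d=15, C=14, tardiness=max(0,14-15)=0
  Job 3: p=6, d=17, C=20, tardiness=max(0,20-17)=3
  Job 4: p=3, d=18, C=23, tardiness=max(0,23-18)=5
  Job 5: p=6, d=28, C=29, tardiness=max(0,29-28)=1
Total tardiness = 9

9


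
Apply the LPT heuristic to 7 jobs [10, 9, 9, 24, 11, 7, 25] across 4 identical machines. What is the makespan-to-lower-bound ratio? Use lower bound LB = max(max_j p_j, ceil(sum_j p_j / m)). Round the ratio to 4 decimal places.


LPT order: [25, 24, 11, 10, 9, 9, 7]
Machine loads after assignment: [25, 24, 20, 26]
LPT makespan = 26
Lower bound = max(max_job, ceil(total/4)) = max(25, 24) = 25
Ratio = 26 / 25 = 1.04

1.04


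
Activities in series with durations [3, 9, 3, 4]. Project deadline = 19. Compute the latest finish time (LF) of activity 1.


LF(activity 1) = deadline - sum of successor durations
Successors: activities 2 through 4 with durations [9, 3, 4]
Sum of successor durations = 16
LF = 19 - 16 = 3

3


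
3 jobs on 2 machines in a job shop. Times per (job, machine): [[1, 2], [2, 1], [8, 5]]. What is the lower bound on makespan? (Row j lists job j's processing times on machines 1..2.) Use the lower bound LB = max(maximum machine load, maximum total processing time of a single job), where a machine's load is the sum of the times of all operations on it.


Machine loads:
  Machine 1: 1 + 2 + 8 = 11
  Machine 2: 2 + 1 + 5 = 8
Max machine load = 11
Job totals:
  Job 1: 3
  Job 2: 3
  Job 3: 13
Max job total = 13
Lower bound = max(11, 13) = 13

13


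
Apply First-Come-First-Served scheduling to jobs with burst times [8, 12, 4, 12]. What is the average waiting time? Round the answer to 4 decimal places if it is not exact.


FCFS order (as given): [8, 12, 4, 12]
Waiting times:
  Job 1: wait = 0
  Job 2: wait = 8
  Job 3: wait = 20
  Job 4: wait = 24
Sum of waiting times = 52
Average waiting time = 52/4 = 13.0

13.0


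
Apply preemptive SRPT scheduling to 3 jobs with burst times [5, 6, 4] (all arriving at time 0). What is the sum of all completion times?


Since all jobs arrive at t=0, SRPT equals SPT ordering.
SPT order: [4, 5, 6]
Completion times:
  Job 1: p=4, C=4
  Job 2: p=5, C=9
  Job 3: p=6, C=15
Total completion time = 4 + 9 + 15 = 28

28


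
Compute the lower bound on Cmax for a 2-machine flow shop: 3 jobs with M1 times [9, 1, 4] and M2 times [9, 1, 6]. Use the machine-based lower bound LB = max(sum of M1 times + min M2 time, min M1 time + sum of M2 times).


LB1 = sum(M1 times) + min(M2 times) = 14 + 1 = 15
LB2 = min(M1 times) + sum(M2 times) = 1 + 16 = 17
Lower bound = max(LB1, LB2) = max(15, 17) = 17

17


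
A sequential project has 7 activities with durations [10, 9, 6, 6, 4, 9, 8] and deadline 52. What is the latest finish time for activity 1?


LF(activity 1) = deadline - sum of successor durations
Successors: activities 2 through 7 with durations [9, 6, 6, 4, 9, 8]
Sum of successor durations = 42
LF = 52 - 42 = 10

10


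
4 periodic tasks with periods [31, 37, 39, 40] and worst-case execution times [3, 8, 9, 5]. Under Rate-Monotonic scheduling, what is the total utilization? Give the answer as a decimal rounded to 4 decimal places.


Compute individual utilizations (exact fractions):
  Task 1: C/T = 3/31 (approx. 0.0968)
  Task 2: C/T = 8/37 (approx. 0.2162)
  Task 3: C/T = 9/39 = 3/13 (approx. 0.2308)
  Task 4: C/T = 5/40 = 1/8 (approx. 0.125)
Total utilization U = 3/31 + 8/37 + 3/13 + 1/8 = 79775/119288
Rounded to 4 decimal places: U = 0.6688
RM (Liu & Layland) bound for 4 tasks = 0.756828; compare with U = 79775/119288 (approx. 0.668760)
U <= bound, so schedulable by RM sufficient condition.

0.6688


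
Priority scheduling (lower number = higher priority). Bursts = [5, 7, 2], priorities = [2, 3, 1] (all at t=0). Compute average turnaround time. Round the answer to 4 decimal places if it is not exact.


Sort by priority (ascending = highest first):
Order: [(1, 2), (2, 5), (3, 7)]
Completion times:
  Priority 1, burst=2, C=2
  Priority 2, burst=5, C=7
  Priority 3, burst=7, C=14
Average turnaround = 23/3 = 7.6667

7.6667


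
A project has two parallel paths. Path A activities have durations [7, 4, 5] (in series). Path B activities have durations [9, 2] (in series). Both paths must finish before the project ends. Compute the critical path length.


Path A total = 7 + 4 + 5 = 16
Path B total = 9 + 2 = 11
Critical path = longest path = max(16, 11) = 16

16


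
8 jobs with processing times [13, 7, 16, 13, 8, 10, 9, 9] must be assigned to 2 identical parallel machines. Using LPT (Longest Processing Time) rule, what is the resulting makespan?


Sort jobs in decreasing order (LPT): [16, 13, 13, 10, 9, 9, 8, 7]
Assign each job to the least loaded machine:
  Machine 1: jobs [16, 10, 9, 8], load = 43
  Machine 2: jobs [13, 13, 9, 7], load = 42
Makespan = max load = 43

43


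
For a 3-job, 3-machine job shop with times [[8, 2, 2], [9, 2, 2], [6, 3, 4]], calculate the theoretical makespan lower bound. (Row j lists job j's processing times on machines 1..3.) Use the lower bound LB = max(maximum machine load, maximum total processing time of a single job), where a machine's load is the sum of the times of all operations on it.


Machine loads:
  Machine 1: 8 + 9 + 6 = 23
  Machine 2: 2 + 2 + 3 = 7
  Machine 3: 2 + 2 + 4 = 8
Max machine load = 23
Job totals:
  Job 1: 12
  Job 2: 13
  Job 3: 13
Max job total = 13
Lower bound = max(23, 13) = 23

23


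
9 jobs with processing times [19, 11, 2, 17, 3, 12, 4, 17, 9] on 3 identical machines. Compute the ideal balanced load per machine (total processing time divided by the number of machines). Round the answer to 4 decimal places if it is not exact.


Total processing time = 19 + 11 + 2 + 17 + 3 + 12 + 4 + 17 + 9 = 94
Number of machines = 3
Ideal balanced load = 94 / 3 = 31.3333

31.3333


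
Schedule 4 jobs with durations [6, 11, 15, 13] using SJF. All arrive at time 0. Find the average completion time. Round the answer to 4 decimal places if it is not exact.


SJF order (ascending): [6, 11, 13, 15]
Completion times:
  Job 1: burst=6, C=6
  Job 2: burst=11, C=17
  Job 3: burst=13, C=30
  Job 4: burst=15, C=45
Average completion = 98/4 = 24.5

24.5


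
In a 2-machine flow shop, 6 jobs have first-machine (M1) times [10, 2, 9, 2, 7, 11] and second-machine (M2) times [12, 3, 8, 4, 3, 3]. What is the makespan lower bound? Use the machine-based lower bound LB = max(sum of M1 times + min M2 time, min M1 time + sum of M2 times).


LB1 = sum(M1 times) + min(M2 times) = 41 + 3 = 44
LB2 = min(M1 times) + sum(M2 times) = 2 + 33 = 35
Lower bound = max(LB1, LB2) = max(44, 35) = 44

44


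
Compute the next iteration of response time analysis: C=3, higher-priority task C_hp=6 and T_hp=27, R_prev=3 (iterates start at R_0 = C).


R_next = C + ceil(R_prev / T_hp) * C_hp
ceil(3 / 27) = ceil(0.1111) = 1
Interference = 1 * 6 = 6
R_next = 3 + 6 = 9

9


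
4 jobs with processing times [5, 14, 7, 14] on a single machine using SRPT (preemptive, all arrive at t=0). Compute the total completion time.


Since all jobs arrive at t=0, SRPT equals SPT ordering.
SPT order: [5, 7, 14, 14]
Completion times:
  Job 1: p=5, C=5
  Job 2: p=7, C=12
  Job 3: p=14, C=26
  Job 4: p=14, C=40
Total completion time = 5 + 12 + 26 + 40 = 83

83


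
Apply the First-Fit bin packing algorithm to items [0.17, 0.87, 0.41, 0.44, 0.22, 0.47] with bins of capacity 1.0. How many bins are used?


Place items sequentially using First-Fit:
  Item 0.17 -> new Bin 1
  Item 0.87 -> new Bin 2
  Item 0.41 -> Bin 1 (now 0.58)
  Item 0.44 -> new Bin 3
  Item 0.22 -> Bin 1 (now 0.8)
  Item 0.47 -> Bin 3 (now 0.91)
Total bins used = 3

3


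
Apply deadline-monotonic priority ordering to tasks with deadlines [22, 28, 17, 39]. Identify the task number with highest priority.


Sort tasks by relative deadline (ascending):
  Task 3: deadline = 17
  Task 1: deadline = 22
  Task 2: deadline = 28
  Task 4: deadline = 39
Priority order (highest first): [3, 1, 2, 4]
Highest priority task = 3

3


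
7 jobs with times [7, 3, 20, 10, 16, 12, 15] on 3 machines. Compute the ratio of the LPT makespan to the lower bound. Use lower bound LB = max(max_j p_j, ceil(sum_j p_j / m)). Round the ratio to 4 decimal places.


LPT order: [20, 16, 15, 12, 10, 7, 3]
Machine loads after assignment: [27, 29, 27]
LPT makespan = 29
Lower bound = max(max_job, ceil(total/3)) = max(20, 28) = 28
Ratio = 29 / 28 = 1.0357

1.0357


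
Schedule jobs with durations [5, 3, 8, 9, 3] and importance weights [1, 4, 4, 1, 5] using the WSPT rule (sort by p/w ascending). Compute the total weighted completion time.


Compute p/w ratios and sort ascending (WSPT): [(3, 5), (3, 4), (8, 4), (5, 1), (9, 1)]
Compute weighted completion times:
  Job (p=3,w=5): C=3, w*C=5*3=15
  Job (p=3,w=4): C=6, w*C=4*6=24
  Job (p=8,w=4): C=14, w*C=4*14=56
  Job (p=5,w=1): C=19, w*C=1*19=19
  Job (p=9,w=1): C=28, w*C=1*28=28
Total weighted completion time = 142

142


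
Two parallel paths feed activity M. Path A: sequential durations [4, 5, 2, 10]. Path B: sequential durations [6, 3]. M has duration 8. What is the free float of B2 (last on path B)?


ES(B2) = sum of predecessors on chain B = 6
EF(B2) = ES + duration = 6 + 3 = 9
Successor of B2 is M. ES(M) = max(sum(A), sum(B)) = max(21, 9) = 21
Free float = ES(successor) - EF(current) = 21 - 9 = 12

12


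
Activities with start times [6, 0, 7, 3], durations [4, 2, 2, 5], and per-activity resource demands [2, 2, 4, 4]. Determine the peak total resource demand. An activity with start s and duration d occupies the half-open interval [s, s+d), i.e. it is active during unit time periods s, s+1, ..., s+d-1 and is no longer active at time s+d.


Each activity i is active on [start_i, start_i + duration_i).
Compute total resource usage per time slot:
  t=0: active resources = [2], total = 2
  t=1: active resources = [2], total = 2
  t=2: active resources = [], total = 0
  t=3: active resources = [4], total = 4
  t=4: active resources = [4], total = 4
  t=5: active resources = [4], total = 4
  t=6: active resources = [2, 4], total = 6
  t=7: active resources = [2, 4, 4], total = 10
  t=8: active resources = [2, 4], total = 6
  t=9: active resources = [2], total = 2
Peak resource demand = 10

10


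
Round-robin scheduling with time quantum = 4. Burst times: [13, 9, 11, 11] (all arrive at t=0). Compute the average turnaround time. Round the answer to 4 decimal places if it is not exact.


Time quantum = 4
Execution trace:
  J1 runs 4 units, time = 4
  J2 runs 4 units, time = 8
  J3 runs 4 units, time = 12
  J4 runs 4 units, time = 16
  J1 runs 4 units, time = 20
  J2 runs 4 units, time = 24
  J3 runs 4 units, time = 28
  J4 runs 4 units, time = 32
  J1 runs 4 units, time = 36
  J2 runs 1 units, time = 37
  J3 runs 3 units, time = 40
  J4 runs 3 units, time = 43
  J1 runs 1 units, time = 44
Finish times: [44, 37, 40, 43]
Average turnaround = 164/4 = 41.0

41.0


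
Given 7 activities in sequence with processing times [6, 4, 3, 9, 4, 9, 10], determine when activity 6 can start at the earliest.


Activity 6 starts after activities 1 through 5 complete.
Predecessor durations: [6, 4, 3, 9, 4]
ES = 6 + 4 + 3 + 9 + 4 = 26

26


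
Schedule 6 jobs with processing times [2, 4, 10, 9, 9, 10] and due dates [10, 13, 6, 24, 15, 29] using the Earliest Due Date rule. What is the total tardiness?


Sort by due date (EDD order): [(10, 6), (2, 10), (4, 13), (9, 15), (9, 24), (10, 29)]
Compute completion times and tardiness:
  Job 1: p=10, d=6, C=10, tardiness=max(0,10-6)=4
  Job 2: p=2, d=10, C=12, tardiness=max(0,12-10)=2
  Job 3: p=4, d=13, C=16, tardiness=max(0,16-13)=3
  Job 4: p=9, d=15, C=25, tardiness=max(0,25-15)=10
  Job 5: p=9, d=24, C=34, tardiness=max(0,34-24)=10
  Job 6: p=10, d=29, C=44, tardiness=max(0,44-29)=15
Total tardiness = 44

44


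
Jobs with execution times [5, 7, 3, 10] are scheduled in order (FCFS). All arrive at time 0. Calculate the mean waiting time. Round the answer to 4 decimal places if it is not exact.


FCFS order (as given): [5, 7, 3, 10]
Waiting times:
  Job 1: wait = 0
  Job 2: wait = 5
  Job 3: wait = 12
  Job 4: wait = 15
Sum of waiting times = 32
Average waiting time = 32/4 = 8.0

8.0


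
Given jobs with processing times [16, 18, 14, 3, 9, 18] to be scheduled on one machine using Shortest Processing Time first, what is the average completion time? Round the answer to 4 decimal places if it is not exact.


Sort jobs by processing time (SPT order): [3, 9, 14, 16, 18, 18]
Compute completion times sequentially:
  Job 1: processing = 3, completes at 3
  Job 2: processing = 9, completes at 12
  Job 3: processing = 14, completes at 26
  Job 4: processing = 16, completes at 42
  Job 5: processing = 18, completes at 60
  Job 6: processing = 18, completes at 78
Sum of completion times = 221
Average completion time = 221/6 = 36.8333

36.8333


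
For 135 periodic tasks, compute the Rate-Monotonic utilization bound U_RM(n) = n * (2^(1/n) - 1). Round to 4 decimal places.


Compute 2^(1/135) = 1.0051476273
Subtract 1: 1.0051476273 - 1 = 0.0051476273
Multiply by n: 135 * 0.0051476273 = 0.6949296855
Round to 4 dp: 0.6949

0.6949


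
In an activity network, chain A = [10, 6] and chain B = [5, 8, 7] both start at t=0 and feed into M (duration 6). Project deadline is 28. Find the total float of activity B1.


Forward pass: ES(B1) = sum of predecessors on chain B = 0
EF = ES + duration = 0 + 5 = 5
Backward pass: LF(M) = deadline = 28; LS(M) = 28 - 6 = 22
LF(B1) = LS(M) - sum(successors on chain B) = 22 - 15 = 7
LS = LF - duration = 7 - 5 = 2
Total float = LS - ES = 2 - 0 = 2

2


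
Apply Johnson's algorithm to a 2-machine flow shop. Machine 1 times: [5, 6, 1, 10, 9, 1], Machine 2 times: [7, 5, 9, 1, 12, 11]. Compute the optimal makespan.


Apply Johnson's rule:
  Group 1 (a <= b): [(3, 1, 9), (6, 1, 11), (1, 5, 7), (5, 9, 12)]
  Group 2 (a > b): [(2, 6, 5), (4, 10, 1)]
Optimal job order: [3, 6, 1, 5, 2, 4]
Schedule:
  Job 3: M1 done at 1, M2 done at 10
  Job 6: M1 done at 2, M2 done at 21
  Job 1: M1 done at 7, M2 done at 28
  Job 5: M1 done at 16, M2 done at 40
  Job 2: M1 done at 22, M2 done at 45
  Job 4: M1 done at 32, M2 done at 46
Makespan = 46

46


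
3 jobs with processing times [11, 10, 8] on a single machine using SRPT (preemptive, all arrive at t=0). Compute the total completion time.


Since all jobs arrive at t=0, SRPT equals SPT ordering.
SPT order: [8, 10, 11]
Completion times:
  Job 1: p=8, C=8
  Job 2: p=10, C=18
  Job 3: p=11, C=29
Total completion time = 8 + 18 + 29 = 55

55


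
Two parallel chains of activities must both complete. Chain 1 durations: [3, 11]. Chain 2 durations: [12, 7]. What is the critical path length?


Path A total = 3 + 11 = 14
Path B total = 12 + 7 = 19
Critical path = longest path = max(14, 19) = 19

19


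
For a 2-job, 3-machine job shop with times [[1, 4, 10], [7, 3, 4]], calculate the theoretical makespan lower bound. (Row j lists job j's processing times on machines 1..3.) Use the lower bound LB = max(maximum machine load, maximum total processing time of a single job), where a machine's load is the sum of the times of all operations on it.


Machine loads:
  Machine 1: 1 + 7 = 8
  Machine 2: 4 + 3 = 7
  Machine 3: 10 + 4 = 14
Max machine load = 14
Job totals:
  Job 1: 15
  Job 2: 14
Max job total = 15
Lower bound = max(14, 15) = 15

15


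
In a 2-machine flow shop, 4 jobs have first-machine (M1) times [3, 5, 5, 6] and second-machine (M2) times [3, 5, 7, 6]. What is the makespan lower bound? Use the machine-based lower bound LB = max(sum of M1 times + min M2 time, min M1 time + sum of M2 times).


LB1 = sum(M1 times) + min(M2 times) = 19 + 3 = 22
LB2 = min(M1 times) + sum(M2 times) = 3 + 21 = 24
Lower bound = max(LB1, LB2) = max(22, 24) = 24

24


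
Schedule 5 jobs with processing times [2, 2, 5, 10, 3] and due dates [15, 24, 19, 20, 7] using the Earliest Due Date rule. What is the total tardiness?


Sort by due date (EDD order): [(3, 7), (2, 15), (5, 19), (10, 20), (2, 24)]
Compute completion times and tardiness:
  Job 1: p=3, d=7, C=3, tardiness=max(0,3-7)=0
  Job 2: p=2, d=15, C=5, tardiness=max(0,5-15)=0
  Job 3: p=5, d=19, C=10, tardiness=max(0,10-19)=0
  Job 4: p=10, d=20, C=20, tardiness=max(0,20-20)=0
  Job 5: p=2, d=24, C=22, tardiness=max(0,22-24)=0
Total tardiness = 0

0


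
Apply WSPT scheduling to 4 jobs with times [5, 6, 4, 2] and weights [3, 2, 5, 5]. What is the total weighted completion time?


Compute p/w ratios and sort ascending (WSPT): [(2, 5), (4, 5), (5, 3), (6, 2)]
Compute weighted completion times:
  Job (p=2,w=5): C=2, w*C=5*2=10
  Job (p=4,w=5): C=6, w*C=5*6=30
  Job (p=5,w=3): C=11, w*C=3*11=33
  Job (p=6,w=2): C=17, w*C=2*17=34
Total weighted completion time = 107

107


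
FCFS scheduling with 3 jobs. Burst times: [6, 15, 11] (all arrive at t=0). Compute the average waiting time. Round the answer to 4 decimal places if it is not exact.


FCFS order (as given): [6, 15, 11]
Waiting times:
  Job 1: wait = 0
  Job 2: wait = 6
  Job 3: wait = 21
Sum of waiting times = 27
Average waiting time = 27/3 = 9.0

9.0


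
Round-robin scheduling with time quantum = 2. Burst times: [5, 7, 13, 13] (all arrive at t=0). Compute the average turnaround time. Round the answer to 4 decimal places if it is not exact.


Time quantum = 2
Execution trace:
  J1 runs 2 units, time = 2
  J2 runs 2 units, time = 4
  J3 runs 2 units, time = 6
  J4 runs 2 units, time = 8
  J1 runs 2 units, time = 10
  J2 runs 2 units, time = 12
  J3 runs 2 units, time = 14
  J4 runs 2 units, time = 16
  J1 runs 1 units, time = 17
  J2 runs 2 units, time = 19
  J3 runs 2 units, time = 21
  J4 runs 2 units, time = 23
  J2 runs 1 units, time = 24
  J3 runs 2 units, time = 26
  J4 runs 2 units, time = 28
  J3 runs 2 units, time = 30
  J4 runs 2 units, time = 32
  J3 runs 2 units, time = 34
  J4 runs 2 units, time = 36
  J3 runs 1 units, time = 37
  J4 runs 1 units, time = 38
Finish times: [17, 24, 37, 38]
Average turnaround = 116/4 = 29.0

29.0


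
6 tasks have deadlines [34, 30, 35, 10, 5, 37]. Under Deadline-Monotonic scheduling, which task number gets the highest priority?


Sort tasks by relative deadline (ascending):
  Task 5: deadline = 5
  Task 4: deadline = 10
  Task 2: deadline = 30
  Task 1: deadline = 34
  Task 3: deadline = 35
  Task 6: deadline = 37
Priority order (highest first): [5, 4, 2, 1, 3, 6]
Highest priority task = 5

5


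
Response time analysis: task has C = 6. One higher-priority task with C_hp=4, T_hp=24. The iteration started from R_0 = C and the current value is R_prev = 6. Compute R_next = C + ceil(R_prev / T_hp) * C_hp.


R_next = C + ceil(R_prev / T_hp) * C_hp
ceil(6 / 24) = ceil(0.25) = 1
Interference = 1 * 4 = 4
R_next = 6 + 4 = 10

10


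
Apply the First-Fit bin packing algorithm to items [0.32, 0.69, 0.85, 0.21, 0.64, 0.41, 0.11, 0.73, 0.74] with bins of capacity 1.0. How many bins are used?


Place items sequentially using First-Fit:
  Item 0.32 -> new Bin 1
  Item 0.69 -> new Bin 2
  Item 0.85 -> new Bin 3
  Item 0.21 -> Bin 1 (now 0.53)
  Item 0.64 -> new Bin 4
  Item 0.41 -> Bin 1 (now 0.94)
  Item 0.11 -> Bin 2 (now 0.8)
  Item 0.73 -> new Bin 5
  Item 0.74 -> new Bin 6
Total bins used = 6

6


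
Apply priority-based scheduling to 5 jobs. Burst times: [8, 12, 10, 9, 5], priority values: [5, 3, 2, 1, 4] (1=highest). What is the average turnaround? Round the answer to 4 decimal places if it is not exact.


Sort by priority (ascending = highest first):
Order: [(1, 9), (2, 10), (3, 12), (4, 5), (5, 8)]
Completion times:
  Priority 1, burst=9, C=9
  Priority 2, burst=10, C=19
  Priority 3, burst=12, C=31
  Priority 4, burst=5, C=36
  Priority 5, burst=8, C=44
Average turnaround = 139/5 = 27.8

27.8


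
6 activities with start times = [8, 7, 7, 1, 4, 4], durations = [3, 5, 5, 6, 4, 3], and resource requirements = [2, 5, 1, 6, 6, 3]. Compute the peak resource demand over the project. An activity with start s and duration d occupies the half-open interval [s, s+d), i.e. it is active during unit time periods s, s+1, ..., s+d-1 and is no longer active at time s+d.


Each activity i is active on [start_i, start_i + duration_i).
Compute total resource usage per time slot:
  t=0: active resources = [], total = 0
  t=1: active resources = [6], total = 6
  t=2: active resources = [6], total = 6
  t=3: active resources = [6], total = 6
  t=4: active resources = [6, 6, 3], total = 15
  t=5: active resources = [6, 6, 3], total = 15
  t=6: active resources = [6, 6, 3], total = 15
  t=7: active resources = [5, 1, 6], total = 12
  t=8: active resources = [2, 5, 1], total = 8
  t=9: active resources = [2, 5, 1], total = 8
  t=10: active resources = [2, 5, 1], total = 8
  t=11: active resources = [5, 1], total = 6
Peak resource demand = 15

15


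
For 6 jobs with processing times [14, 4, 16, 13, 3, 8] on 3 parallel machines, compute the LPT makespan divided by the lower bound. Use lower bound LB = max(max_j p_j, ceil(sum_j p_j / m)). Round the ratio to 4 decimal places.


LPT order: [16, 14, 13, 8, 4, 3]
Machine loads after assignment: [19, 18, 21]
LPT makespan = 21
Lower bound = max(max_job, ceil(total/3)) = max(16, 20) = 20
Ratio = 21 / 20 = 1.05

1.05


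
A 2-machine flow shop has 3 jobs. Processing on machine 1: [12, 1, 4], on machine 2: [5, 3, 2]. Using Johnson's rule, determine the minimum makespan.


Apply Johnson's rule:
  Group 1 (a <= b): [(2, 1, 3)]
  Group 2 (a > b): [(1, 12, 5), (3, 4, 2)]
Optimal job order: [2, 1, 3]
Schedule:
  Job 2: M1 done at 1, M2 done at 4
  Job 1: M1 done at 13, M2 done at 18
  Job 3: M1 done at 17, M2 done at 20
Makespan = 20

20


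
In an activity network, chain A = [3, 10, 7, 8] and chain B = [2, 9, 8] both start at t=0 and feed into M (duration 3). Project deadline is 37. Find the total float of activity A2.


Forward pass: ES(A2) = sum of predecessors on chain A = 3
EF = ES + duration = 3 + 10 = 13
Backward pass: LF(M) = deadline = 37; LS(M) = 37 - 3 = 34
LF(A2) = LS(M) - sum(successors on chain A) = 34 - 15 = 19
LS = LF - duration = 19 - 10 = 9
Total float = LS - ES = 9 - 3 = 6

6


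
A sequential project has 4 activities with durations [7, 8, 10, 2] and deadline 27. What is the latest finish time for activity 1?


LF(activity 1) = deadline - sum of successor durations
Successors: activities 2 through 4 with durations [8, 10, 2]
Sum of successor durations = 20
LF = 27 - 20 = 7

7


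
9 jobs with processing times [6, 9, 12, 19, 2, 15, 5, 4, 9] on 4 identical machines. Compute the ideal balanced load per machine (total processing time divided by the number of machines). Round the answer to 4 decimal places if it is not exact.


Total processing time = 6 + 9 + 12 + 19 + 2 + 15 + 5 + 4 + 9 = 81
Number of machines = 4
Ideal balanced load = 81 / 4 = 20.25

20.25


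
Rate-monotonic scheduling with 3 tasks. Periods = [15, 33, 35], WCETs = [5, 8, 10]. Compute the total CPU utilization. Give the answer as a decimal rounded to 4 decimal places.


Compute individual utilizations (exact fractions):
  Task 1: C/T = 5/15 = 1/3 (approx. 0.3333)
  Task 2: C/T = 8/33 (approx. 0.2424)
  Task 3: C/T = 10/35 = 2/7 (approx. 0.2857)
Total utilization U = 1/3 + 8/33 + 2/7 = 199/231
Rounded to 4 decimal places: U = 0.8615
RM (Liu & Layland) bound for 3 tasks = 0.779763; compare with U = 199/231 (approx. 0.861472)
bound < U <= 1, so the RM sufficient condition is not met (inconclusive; an exact test such as response-time analysis is needed).

0.8615


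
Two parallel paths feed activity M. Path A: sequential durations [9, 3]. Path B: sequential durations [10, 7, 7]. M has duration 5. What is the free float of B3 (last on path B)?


ES(B3) = sum of predecessors on chain B = 17
EF(B3) = ES + duration = 17 + 7 = 24
Successor of B3 is M. ES(M) = max(sum(A), sum(B)) = max(12, 24) = 24
Free float = ES(successor) - EF(current) = 24 - 24 = 0

0


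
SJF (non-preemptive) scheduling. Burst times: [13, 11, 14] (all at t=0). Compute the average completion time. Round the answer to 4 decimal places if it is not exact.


SJF order (ascending): [11, 13, 14]
Completion times:
  Job 1: burst=11, C=11
  Job 2: burst=13, C=24
  Job 3: burst=14, C=38
Average completion = 73/3 = 24.3333

24.3333


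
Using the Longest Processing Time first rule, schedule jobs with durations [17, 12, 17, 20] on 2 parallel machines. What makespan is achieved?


Sort jobs in decreasing order (LPT): [20, 17, 17, 12]
Assign each job to the least loaded machine:
  Machine 1: jobs [20, 12], load = 32
  Machine 2: jobs [17, 17], load = 34
Makespan = max load = 34

34


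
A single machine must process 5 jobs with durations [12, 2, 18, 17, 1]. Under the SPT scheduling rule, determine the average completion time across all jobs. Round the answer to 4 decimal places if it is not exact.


Sort jobs by processing time (SPT order): [1, 2, 12, 17, 18]
Compute completion times sequentially:
  Job 1: processing = 1, completes at 1
  Job 2: processing = 2, completes at 3
  Job 3: processing = 12, completes at 15
  Job 4: processing = 17, completes at 32
  Job 5: processing = 18, completes at 50
Sum of completion times = 101
Average completion time = 101/5 = 20.2

20.2


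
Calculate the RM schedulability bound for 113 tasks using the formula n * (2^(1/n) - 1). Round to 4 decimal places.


Compute 2^(1/113) = 1.0061528976
Subtract 1: 1.0061528976 - 1 = 0.0061528976
Multiply by n: 113 * 0.0061528976 = 0.6952774288
Round to 4 dp: 0.6953

0.6953


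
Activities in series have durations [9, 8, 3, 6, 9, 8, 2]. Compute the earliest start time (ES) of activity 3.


Activity 3 starts after activities 1 through 2 complete.
Predecessor durations: [9, 8]
ES = 9 + 8 = 17

17


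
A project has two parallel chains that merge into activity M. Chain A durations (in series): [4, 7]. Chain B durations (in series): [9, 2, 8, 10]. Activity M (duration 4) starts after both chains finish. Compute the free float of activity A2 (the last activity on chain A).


ES(A2) = sum of predecessors on chain A = 4
EF(A2) = ES + duration = 4 + 7 = 11
Successor of A2 is M. ES(M) = max(sum(A), sum(B)) = max(11, 29) = 29
Free float = ES(successor) - EF(current) = 29 - 11 = 18

18


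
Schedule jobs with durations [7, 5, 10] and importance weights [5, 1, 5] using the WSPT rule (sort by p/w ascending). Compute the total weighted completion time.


Compute p/w ratios and sort ascending (WSPT): [(7, 5), (10, 5), (5, 1)]
Compute weighted completion times:
  Job (p=7,w=5): C=7, w*C=5*7=35
  Job (p=10,w=5): C=17, w*C=5*17=85
  Job (p=5,w=1): C=22, w*C=1*22=22
Total weighted completion time = 142

142


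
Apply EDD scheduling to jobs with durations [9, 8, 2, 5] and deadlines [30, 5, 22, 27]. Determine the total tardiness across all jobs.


Sort by due date (EDD order): [(8, 5), (2, 22), (5, 27), (9, 30)]
Compute completion times and tardiness:
  Job 1: p=8, d=5, C=8, tardiness=max(0,8-5)=3
  Job 2: p=2, d=22, C=10, tardiness=max(0,10-22)=0
  Job 3: p=5, d=27, C=15, tardiness=max(0,15-27)=0
  Job 4: p=9, d=30, C=24, tardiness=max(0,24-30)=0
Total tardiness = 3

3


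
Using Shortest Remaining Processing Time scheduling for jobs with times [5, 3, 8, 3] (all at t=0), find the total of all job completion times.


Since all jobs arrive at t=0, SRPT equals SPT ordering.
SPT order: [3, 3, 5, 8]
Completion times:
  Job 1: p=3, C=3
  Job 2: p=3, C=6
  Job 3: p=5, C=11
  Job 4: p=8, C=19
Total completion time = 3 + 6 + 11 + 19 = 39

39


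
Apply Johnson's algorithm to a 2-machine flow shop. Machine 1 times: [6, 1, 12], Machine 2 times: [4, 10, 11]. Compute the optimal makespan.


Apply Johnson's rule:
  Group 1 (a <= b): [(2, 1, 10)]
  Group 2 (a > b): [(3, 12, 11), (1, 6, 4)]
Optimal job order: [2, 3, 1]
Schedule:
  Job 2: M1 done at 1, M2 done at 11
  Job 3: M1 done at 13, M2 done at 24
  Job 1: M1 done at 19, M2 done at 28
Makespan = 28

28


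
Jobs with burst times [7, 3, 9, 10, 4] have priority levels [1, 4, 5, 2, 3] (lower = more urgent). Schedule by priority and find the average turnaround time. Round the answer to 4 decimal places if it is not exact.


Sort by priority (ascending = highest first):
Order: [(1, 7), (2, 10), (3, 4), (4, 3), (5, 9)]
Completion times:
  Priority 1, burst=7, C=7
  Priority 2, burst=10, C=17
  Priority 3, burst=4, C=21
  Priority 4, burst=3, C=24
  Priority 5, burst=9, C=33
Average turnaround = 102/5 = 20.4

20.4


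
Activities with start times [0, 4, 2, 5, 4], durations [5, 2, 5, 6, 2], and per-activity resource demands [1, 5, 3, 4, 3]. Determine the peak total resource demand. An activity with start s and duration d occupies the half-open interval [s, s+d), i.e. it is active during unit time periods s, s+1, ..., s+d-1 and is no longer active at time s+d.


Each activity i is active on [start_i, start_i + duration_i).
Compute total resource usage per time slot:
  t=0: active resources = [1], total = 1
  t=1: active resources = [1], total = 1
  t=2: active resources = [1, 3], total = 4
  t=3: active resources = [1, 3], total = 4
  t=4: active resources = [1, 5, 3, 3], total = 12
  t=5: active resources = [5, 3, 4, 3], total = 15
  t=6: active resources = [3, 4], total = 7
  t=7: active resources = [4], total = 4
  t=8: active resources = [4], total = 4
  t=9: active resources = [4], total = 4
  t=10: active resources = [4], total = 4
Peak resource demand = 15

15


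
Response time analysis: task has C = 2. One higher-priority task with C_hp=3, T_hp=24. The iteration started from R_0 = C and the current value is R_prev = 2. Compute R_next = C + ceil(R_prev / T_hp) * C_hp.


R_next = C + ceil(R_prev / T_hp) * C_hp
ceil(2 / 24) = ceil(0.0833) = 1
Interference = 1 * 3 = 3
R_next = 2 + 3 = 5

5


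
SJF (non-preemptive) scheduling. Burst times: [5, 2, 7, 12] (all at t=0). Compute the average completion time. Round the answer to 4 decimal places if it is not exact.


SJF order (ascending): [2, 5, 7, 12]
Completion times:
  Job 1: burst=2, C=2
  Job 2: burst=5, C=7
  Job 3: burst=7, C=14
  Job 4: burst=12, C=26
Average completion = 49/4 = 12.25

12.25


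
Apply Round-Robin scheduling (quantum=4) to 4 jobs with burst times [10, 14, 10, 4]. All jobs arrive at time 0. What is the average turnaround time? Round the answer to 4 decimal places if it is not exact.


Time quantum = 4
Execution trace:
  J1 runs 4 units, time = 4
  J2 runs 4 units, time = 8
  J3 runs 4 units, time = 12
  J4 runs 4 units, time = 16
  J1 runs 4 units, time = 20
  J2 runs 4 units, time = 24
  J3 runs 4 units, time = 28
  J1 runs 2 units, time = 30
  J2 runs 4 units, time = 34
  J3 runs 2 units, time = 36
  J2 runs 2 units, time = 38
Finish times: [30, 38, 36, 16]
Average turnaround = 120/4 = 30.0

30.0


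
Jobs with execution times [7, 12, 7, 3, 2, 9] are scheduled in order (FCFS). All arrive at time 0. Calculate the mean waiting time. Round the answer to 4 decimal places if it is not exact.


FCFS order (as given): [7, 12, 7, 3, 2, 9]
Waiting times:
  Job 1: wait = 0
  Job 2: wait = 7
  Job 3: wait = 19
  Job 4: wait = 26
  Job 5: wait = 29
  Job 6: wait = 31
Sum of waiting times = 112
Average waiting time = 112/6 = 18.6667

18.6667


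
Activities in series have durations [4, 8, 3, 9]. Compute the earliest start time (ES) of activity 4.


Activity 4 starts after activities 1 through 3 complete.
Predecessor durations: [4, 8, 3]
ES = 4 + 8 + 3 = 15

15


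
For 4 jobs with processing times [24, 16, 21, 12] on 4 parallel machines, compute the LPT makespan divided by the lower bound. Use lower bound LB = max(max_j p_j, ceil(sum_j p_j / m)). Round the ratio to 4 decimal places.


LPT order: [24, 21, 16, 12]
Machine loads after assignment: [24, 21, 16, 12]
LPT makespan = 24
Lower bound = max(max_job, ceil(total/4)) = max(24, 19) = 24
Ratio = 24 / 24 = 1.0

1.0


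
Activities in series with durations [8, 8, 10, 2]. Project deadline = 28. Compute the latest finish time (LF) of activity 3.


LF(activity 3) = deadline - sum of successor durations
Successors: activities 4 through 4 with durations [2]
Sum of successor durations = 2
LF = 28 - 2 = 26

26


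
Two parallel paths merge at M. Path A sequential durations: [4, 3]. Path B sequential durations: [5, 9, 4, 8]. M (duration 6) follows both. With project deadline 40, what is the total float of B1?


Forward pass: ES(B1) = sum of predecessors on chain B = 0
EF = ES + duration = 0 + 5 = 5
Backward pass: LF(M) = deadline = 40; LS(M) = 40 - 6 = 34
LF(B1) = LS(M) - sum(successors on chain B) = 34 - 21 = 13
LS = LF - duration = 13 - 5 = 8
Total float = LS - ES = 8 - 0 = 8

8


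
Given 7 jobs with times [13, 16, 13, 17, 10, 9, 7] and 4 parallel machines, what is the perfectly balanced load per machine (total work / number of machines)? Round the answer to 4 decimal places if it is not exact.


Total processing time = 13 + 16 + 13 + 17 + 10 + 9 + 7 = 85
Number of machines = 4
Ideal balanced load = 85 / 4 = 21.25

21.25


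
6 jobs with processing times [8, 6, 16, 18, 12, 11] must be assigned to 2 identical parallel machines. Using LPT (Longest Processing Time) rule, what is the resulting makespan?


Sort jobs in decreasing order (LPT): [18, 16, 12, 11, 8, 6]
Assign each job to the least loaded machine:
  Machine 1: jobs [18, 11, 6], load = 35
  Machine 2: jobs [16, 12, 8], load = 36
Makespan = max load = 36

36


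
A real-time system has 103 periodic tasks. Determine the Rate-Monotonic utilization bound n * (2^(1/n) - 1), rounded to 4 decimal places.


Compute 2^(1/103) = 1.0067522788
Subtract 1: 1.0067522788 - 1 = 0.0067522788
Multiply by n: 103 * 0.0067522788 = 0.6954847164
Round to 4 dp: 0.6955

0.6955


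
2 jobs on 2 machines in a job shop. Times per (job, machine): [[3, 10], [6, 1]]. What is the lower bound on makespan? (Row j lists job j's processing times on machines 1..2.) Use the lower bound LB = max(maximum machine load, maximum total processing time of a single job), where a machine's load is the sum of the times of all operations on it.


Machine loads:
  Machine 1: 3 + 6 = 9
  Machine 2: 10 + 1 = 11
Max machine load = 11
Job totals:
  Job 1: 13
  Job 2: 7
Max job total = 13
Lower bound = max(11, 13) = 13

13


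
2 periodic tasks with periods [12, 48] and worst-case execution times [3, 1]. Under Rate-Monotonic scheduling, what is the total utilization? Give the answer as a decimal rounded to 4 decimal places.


Compute individual utilizations (exact fractions):
  Task 1: C/T = 3/12 = 1/4 (approx. 0.25)
  Task 2: C/T = 1/48 (approx. 0.0208)
Total utilization U = 1/4 + 1/48 = 13/48
Rounded to 4 decimal places: U = 0.2708
RM (Liu & Layland) bound for 2 tasks = 0.828427; compare with U = 13/48 (approx. 0.270833)
U <= bound, so schedulable by RM sufficient condition.

0.2708


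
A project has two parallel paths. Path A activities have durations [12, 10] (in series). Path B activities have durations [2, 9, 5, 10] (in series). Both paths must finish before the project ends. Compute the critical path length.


Path A total = 12 + 10 = 22
Path B total = 2 + 9 + 5 + 10 = 26
Critical path = longest path = max(22, 26) = 26

26


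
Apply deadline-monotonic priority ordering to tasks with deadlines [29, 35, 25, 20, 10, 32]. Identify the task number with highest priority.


Sort tasks by relative deadline (ascending):
  Task 5: deadline = 10
  Task 4: deadline = 20
  Task 3: deadline = 25
  Task 1: deadline = 29
  Task 6: deadline = 32
  Task 2: deadline = 35
Priority order (highest first): [5, 4, 3, 1, 6, 2]
Highest priority task = 5

5


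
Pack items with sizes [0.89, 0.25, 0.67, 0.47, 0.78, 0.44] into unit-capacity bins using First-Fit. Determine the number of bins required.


Place items sequentially using First-Fit:
  Item 0.89 -> new Bin 1
  Item 0.25 -> new Bin 2
  Item 0.67 -> Bin 2 (now 0.92)
  Item 0.47 -> new Bin 3
  Item 0.78 -> new Bin 4
  Item 0.44 -> Bin 3 (now 0.91)
Total bins used = 4

4


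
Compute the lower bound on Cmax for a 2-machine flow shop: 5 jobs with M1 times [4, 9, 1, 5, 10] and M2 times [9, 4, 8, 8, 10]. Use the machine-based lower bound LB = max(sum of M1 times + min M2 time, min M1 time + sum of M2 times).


LB1 = sum(M1 times) + min(M2 times) = 29 + 4 = 33
LB2 = min(M1 times) + sum(M2 times) = 1 + 39 = 40
Lower bound = max(LB1, LB2) = max(33, 40) = 40

40


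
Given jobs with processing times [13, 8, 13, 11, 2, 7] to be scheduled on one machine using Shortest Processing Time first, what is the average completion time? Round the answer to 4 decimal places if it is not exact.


Sort jobs by processing time (SPT order): [2, 7, 8, 11, 13, 13]
Compute completion times sequentially:
  Job 1: processing = 2, completes at 2
  Job 2: processing = 7, completes at 9
  Job 3: processing = 8, completes at 17
  Job 4: processing = 11, completes at 28
  Job 5: processing = 13, completes at 41
  Job 6: processing = 13, completes at 54
Sum of completion times = 151
Average completion time = 151/6 = 25.1667

25.1667
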